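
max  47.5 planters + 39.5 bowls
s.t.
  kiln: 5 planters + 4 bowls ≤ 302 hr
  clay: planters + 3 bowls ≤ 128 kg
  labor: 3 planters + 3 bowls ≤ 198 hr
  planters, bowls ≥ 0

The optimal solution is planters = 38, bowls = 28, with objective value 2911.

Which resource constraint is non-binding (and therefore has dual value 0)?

kiln: 302/302 (binding)
clay: 122/128 (slack 6)
labor: 198/198 (binding)
By complementary slackness, a constraint with positive slack has shadow price 0 → clay.

clay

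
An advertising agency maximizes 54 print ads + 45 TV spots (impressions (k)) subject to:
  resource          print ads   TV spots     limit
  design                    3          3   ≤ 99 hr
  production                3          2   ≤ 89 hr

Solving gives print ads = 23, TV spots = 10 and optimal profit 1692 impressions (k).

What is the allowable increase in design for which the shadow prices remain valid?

Binding constraints: design, production. The basis is B = [[3,3],[3,2]] with det -3.
Per unit increase in design, x* moves by d = (-0.6667, 1).
The basis stays optimal until print ads reaches 0; allowable increase = 34.5 hr.

34.5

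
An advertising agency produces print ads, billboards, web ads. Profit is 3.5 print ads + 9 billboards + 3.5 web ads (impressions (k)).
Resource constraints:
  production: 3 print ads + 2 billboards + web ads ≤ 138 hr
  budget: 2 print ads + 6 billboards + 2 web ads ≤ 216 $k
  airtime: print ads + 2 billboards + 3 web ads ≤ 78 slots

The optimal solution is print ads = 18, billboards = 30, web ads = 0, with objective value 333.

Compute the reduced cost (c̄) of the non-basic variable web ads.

-3

Check each constraint at x*: production 114/138 (slack 24); budget 216/216 (tight); airtime 78/78 (tight).
By complementary slackness, y = 0 for the non-binding constraint.
Dual feasibility on the basic columns requires 2·y_budget + 1·y_airtime = 3.5, 6·y_budget + 2·y_airtime = 9.
→ y_budget = 1 and y_airtime = 1.5.
Reduced cost of web ads: c₃ − yᵀa₃ = 3.5 − (1·2 + 1.5·3) = 3.5 − 6.5 = -3.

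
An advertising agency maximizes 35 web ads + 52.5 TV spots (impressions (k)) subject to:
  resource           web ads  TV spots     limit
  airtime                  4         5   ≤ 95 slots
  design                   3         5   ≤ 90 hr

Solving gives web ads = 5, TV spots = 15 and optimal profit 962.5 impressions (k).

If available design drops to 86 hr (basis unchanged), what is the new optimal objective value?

At the optimum: airtime uses 95 of 95 (binding); design uses 90 of 90 (binding).
Dual feasibility on the basic columns requires 4·y_airtime + 3·y_design = 35, 5·y_airtime + 5·y_design = 52.5.
→ y_airtime = 3.5 and y_design = 7.
Δz = y_design·Δb = 7 × (-4) = -28, so new z* = 962.5 − 28 = 934.5.

934.5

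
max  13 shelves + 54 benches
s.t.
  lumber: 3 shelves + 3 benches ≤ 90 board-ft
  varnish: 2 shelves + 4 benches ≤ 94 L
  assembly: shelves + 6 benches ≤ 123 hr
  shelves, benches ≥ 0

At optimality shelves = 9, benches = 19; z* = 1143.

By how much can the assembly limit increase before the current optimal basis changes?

18

Binding constraints: varnish, assembly. The basis is B = [[2,4],[1,6]] with det 8.
Per unit increase in assembly, x* moves by d = (-0.5, 0.25).
The basis stays optimal until shelves reaches 0; allowable increase = 18 hr.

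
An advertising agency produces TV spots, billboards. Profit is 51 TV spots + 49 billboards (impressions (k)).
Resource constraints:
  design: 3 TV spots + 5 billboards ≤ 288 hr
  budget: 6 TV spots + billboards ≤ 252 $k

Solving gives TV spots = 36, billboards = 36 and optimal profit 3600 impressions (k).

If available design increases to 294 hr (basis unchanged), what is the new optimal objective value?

Check each constraint at x*: design 288/288 (tight); budget 252/252 (tight).
Dual feasibility on the basic columns requires 3·y_design + 6·y_budget = 51, 5·y_design + 1·y_budget = 49.
This yields shadow prices y_design = 9, y_budget = 4.
Δz = y_design·Δb = 9 × (6) = 54, so new z* = 3600 + 54 = 3654.

3654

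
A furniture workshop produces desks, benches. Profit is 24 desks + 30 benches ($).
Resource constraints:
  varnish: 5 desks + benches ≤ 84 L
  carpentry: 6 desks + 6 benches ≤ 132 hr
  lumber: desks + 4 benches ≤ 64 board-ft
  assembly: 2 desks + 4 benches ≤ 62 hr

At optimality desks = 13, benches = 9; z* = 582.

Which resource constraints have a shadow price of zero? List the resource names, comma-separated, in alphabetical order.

lumber, varnish

varnish: 74/84 (slack 10)
carpentry: 132/132 (binding)
lumber: 49/64 (slack 15)
assembly: 62/62 (binding)
By complementary slackness, a constraint with positive slack has shadow price 0 → lumber, varnish.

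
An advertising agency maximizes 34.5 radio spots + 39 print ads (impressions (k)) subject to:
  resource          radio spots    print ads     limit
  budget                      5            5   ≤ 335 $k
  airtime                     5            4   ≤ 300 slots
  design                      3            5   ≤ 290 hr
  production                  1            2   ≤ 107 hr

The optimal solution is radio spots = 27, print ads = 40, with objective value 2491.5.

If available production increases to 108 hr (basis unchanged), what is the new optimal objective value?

2496

Binding: budget and production. Non-binding: airtime (5 unused), design (9 unused).
By complementary slackness, y = 0 for the non-binding constraints.
The binding rows give the dual system: 5·y_budget + 1·y_production = 34.5 and 5·y_budget + 2·y_production = 39.
This yields shadow prices y_budget = 6, y_production = 4.5.
Δz = y_production·Δb = 4.5 × (1) = 4.5, so new z* = 2491.5 + 4.5 = 2496.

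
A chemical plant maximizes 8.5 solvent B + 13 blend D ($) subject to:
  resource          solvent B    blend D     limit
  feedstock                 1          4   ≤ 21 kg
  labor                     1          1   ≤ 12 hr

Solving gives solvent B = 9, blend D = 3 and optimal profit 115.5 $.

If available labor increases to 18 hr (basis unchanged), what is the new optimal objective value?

157.5

At the optimum: feedstock uses 21 of 21 (binding); labor uses 12 of 12 (binding).
The binding rows give the dual system: 1·y_feedstock + 1·y_labor = 8.5 and 4·y_feedstock + 1·y_labor = 13.
→ y_feedstock = 1.5 and y_labor = 7.
Δz = y_labor·Δb = 7 × (6) = 42, so new z* = 115.5 + 42 = 157.5.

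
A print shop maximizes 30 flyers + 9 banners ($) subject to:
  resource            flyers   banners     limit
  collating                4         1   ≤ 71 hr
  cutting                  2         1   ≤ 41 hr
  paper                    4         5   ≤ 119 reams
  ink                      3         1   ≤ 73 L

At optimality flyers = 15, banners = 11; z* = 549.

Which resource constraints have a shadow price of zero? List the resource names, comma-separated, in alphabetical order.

collating: 71/71 (binding)
cutting: 41/41 (binding)
paper: 115/119 (slack 4)
ink: 56/73 (slack 17)
By complementary slackness, a constraint with positive slack has shadow price 0 → ink, paper.

ink, paper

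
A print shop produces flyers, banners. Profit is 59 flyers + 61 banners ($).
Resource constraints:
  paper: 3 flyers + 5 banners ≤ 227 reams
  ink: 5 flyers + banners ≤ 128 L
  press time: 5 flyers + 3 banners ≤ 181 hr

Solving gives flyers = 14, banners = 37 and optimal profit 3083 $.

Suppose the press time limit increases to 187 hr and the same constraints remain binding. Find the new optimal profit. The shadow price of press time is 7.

Δb = 6, so new z* = 3083 + (7)·(6) = 3083 + 42 = 3125.

3125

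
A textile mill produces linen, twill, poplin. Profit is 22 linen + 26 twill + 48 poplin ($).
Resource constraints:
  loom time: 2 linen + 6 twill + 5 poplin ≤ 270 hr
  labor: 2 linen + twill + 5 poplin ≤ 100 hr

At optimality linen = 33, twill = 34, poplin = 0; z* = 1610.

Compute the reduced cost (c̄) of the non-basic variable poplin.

At the optimum: loom time uses 270 of 270 (binding); labor uses 100 of 100 (binding).
From A_Bᵀ y = c: 2·y_loom time + 2·y_labor = 22; 6·y_loom time + 1·y_labor = 26.
This yields shadow prices y_loom time = 3, y_labor = 8.
Reduced cost of poplin: c₃ − yᵀa₃ = 48 − (3·5 + 8·5) = 48 − 55 = -7.

-7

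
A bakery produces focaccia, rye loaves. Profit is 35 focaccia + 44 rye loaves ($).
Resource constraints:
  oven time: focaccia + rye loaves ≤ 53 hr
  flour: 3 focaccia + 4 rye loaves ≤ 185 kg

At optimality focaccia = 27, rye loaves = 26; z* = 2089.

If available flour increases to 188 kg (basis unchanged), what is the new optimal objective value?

At the optimum: oven time uses 53 of 53 (binding); flour uses 185 of 185 (binding).
From A_Bᵀ y = c: 1·y_oven time + 3·y_flour = 35; 1·y_oven time + 4·y_flour = 44.
→ y_oven time = 8 and y_flour = 9.
Δz = y_flour·Δb = 9 × (3) = 27, so new z* = 2089 + 27 = 2116.

2116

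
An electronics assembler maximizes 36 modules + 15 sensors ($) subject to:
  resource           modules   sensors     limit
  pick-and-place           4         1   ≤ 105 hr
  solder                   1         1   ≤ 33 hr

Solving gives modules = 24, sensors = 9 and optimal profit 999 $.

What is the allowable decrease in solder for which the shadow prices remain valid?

6.75

Binding constraints: pick-and-place, solder. The basis is B = [[4,1],[1,1]] with det 3.
Per unit decrease in solder, x* moves by d = (0.3333, -1.3333).
The basis stays optimal until sensors reaches 0; allowable decrease = 6.75 hr.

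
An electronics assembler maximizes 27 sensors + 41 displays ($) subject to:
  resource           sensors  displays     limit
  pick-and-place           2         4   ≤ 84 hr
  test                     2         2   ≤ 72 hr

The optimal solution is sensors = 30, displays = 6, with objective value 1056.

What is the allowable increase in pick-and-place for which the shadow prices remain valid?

60

Binding constraints: pick-and-place, test. The basis is B = [[2,4],[2,2]] with det -4.
Per unit increase in pick-and-place, x* moves by d = (-0.5, 0.5).
The basis stays optimal until sensors reaches 0; allowable increase = 60 hr.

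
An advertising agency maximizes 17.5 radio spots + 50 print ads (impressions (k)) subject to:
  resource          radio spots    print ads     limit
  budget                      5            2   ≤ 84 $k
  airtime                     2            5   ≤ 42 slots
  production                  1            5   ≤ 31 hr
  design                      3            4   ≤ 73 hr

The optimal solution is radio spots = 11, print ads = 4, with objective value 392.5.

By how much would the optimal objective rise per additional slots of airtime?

7.5

Check each constraint at x*: budget 63/84 (slack 21); airtime 42/42 (tight); production 31/31 (tight); design 49/73 (slack 24).
Since budget, design are not tight, their duals are 0.
From A_Bᵀ y = c: 2·y_airtime + 1·y_production = 17.5; 5·y_airtime + 5·y_production = 50.
This yields shadow prices y_airtime = 7.5, y_production = 2.5.
Shadow price of airtime = 7.5.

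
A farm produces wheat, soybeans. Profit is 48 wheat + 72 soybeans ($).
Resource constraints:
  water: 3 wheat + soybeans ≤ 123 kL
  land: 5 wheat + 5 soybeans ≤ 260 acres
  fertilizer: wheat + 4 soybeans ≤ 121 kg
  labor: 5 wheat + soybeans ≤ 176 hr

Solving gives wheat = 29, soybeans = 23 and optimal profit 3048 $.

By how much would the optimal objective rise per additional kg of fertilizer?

At the optimum: water uses 110 of 123 (slack = 13); land uses 260 of 260 (binding); fertilizer uses 121 of 121 (binding); labor uses 168 of 176 (slack = 8).
Since water, labor are not tight, their duals are 0.
Dual feasibility on the basic columns requires 5·y_land + 1·y_fertilizer = 48, 5·y_land + 4·y_fertilizer = 72.
Solving: y_land = 8, y_fertilizer = 8.
Shadow price of fertilizer = 8.

8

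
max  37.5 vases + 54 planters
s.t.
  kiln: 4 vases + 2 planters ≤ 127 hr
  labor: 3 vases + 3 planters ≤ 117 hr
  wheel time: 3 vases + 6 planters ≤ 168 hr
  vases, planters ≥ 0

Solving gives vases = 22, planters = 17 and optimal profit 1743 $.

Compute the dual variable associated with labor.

Check each constraint at x*: kiln 122/127 (slack 5); labor 117/117 (tight); wheel time 168/168 (tight).
Slack constraints have shadow price 0 (complementary slackness).
From A_Bᵀ y = c: 3·y_labor + 3·y_wheel time = 37.5; 3·y_labor + 6·y_wheel time = 54.
Solving: y_labor = 7, y_wheel time = 5.5.
Shadow price of labor = 7.

7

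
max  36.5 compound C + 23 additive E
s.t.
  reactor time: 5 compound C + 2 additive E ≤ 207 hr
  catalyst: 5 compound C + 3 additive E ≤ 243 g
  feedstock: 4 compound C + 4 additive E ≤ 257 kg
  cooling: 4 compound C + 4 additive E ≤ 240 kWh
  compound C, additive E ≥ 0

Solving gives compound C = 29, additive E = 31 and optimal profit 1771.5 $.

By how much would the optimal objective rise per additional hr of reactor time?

Binding: reactor time and cooling. Non-binding: catalyst (5 unused), feedstock (17 unused).
Since catalyst, feedstock are not tight, their duals are 0.
Dual feasibility on the basic columns requires 5·y_reactor time + 4·y_cooling = 36.5, 2·y_reactor time + 4·y_cooling = 23.
This yields shadow prices y_reactor time = 4.5, y_cooling = 3.5.
Shadow price of reactor time = 4.5.

4.5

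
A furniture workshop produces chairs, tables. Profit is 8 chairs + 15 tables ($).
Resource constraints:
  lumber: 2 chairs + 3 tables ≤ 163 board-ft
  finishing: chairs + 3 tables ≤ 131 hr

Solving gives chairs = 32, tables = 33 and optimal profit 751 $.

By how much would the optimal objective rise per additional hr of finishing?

Check each constraint at x*: lumber 163/163 (tight); finishing 131/131 (tight).
The binding rows give the dual system: 2·y_lumber + 1·y_finishing = 8 and 3·y_lumber + 3·y_finishing = 15.
Solving: y_lumber = 3, y_finishing = 2.
Shadow price of finishing = 2.

2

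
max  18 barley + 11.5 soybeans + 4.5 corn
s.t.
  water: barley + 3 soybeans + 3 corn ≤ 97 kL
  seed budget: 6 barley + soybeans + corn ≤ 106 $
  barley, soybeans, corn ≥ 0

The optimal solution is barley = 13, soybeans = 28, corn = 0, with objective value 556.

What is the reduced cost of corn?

At the optimum: water uses 97 of 97 (binding); seed budget uses 106 of 106 (binding).
The binding rows give the dual system: 1·y_water + 6·y_seed budget = 18 and 3·y_water + 1·y_seed budget = 11.5.
Solving: y_water = 3, y_seed budget = 2.5.
Reduced cost of corn: c₃ − yᵀa₃ = 4.5 − (3·3 + 2.5·1) = 4.5 − 11.5 = -7.

-7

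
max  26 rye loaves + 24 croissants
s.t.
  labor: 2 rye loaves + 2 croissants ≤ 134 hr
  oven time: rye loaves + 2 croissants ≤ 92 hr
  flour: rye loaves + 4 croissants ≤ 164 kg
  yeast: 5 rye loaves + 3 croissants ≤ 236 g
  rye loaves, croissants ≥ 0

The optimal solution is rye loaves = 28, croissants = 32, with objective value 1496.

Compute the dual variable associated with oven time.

6

Check each constraint at x*: labor 120/134 (slack 14); oven time 92/92 (tight); flour 156/164 (slack 8); yeast 236/236 (tight).
By complementary slackness, y = 0 for the non-binding constraints.
Dual feasibility on the basic columns requires 1·y_oven time + 5·y_yeast = 26, 2·y_oven time + 3·y_yeast = 24.
Solving: y_oven time = 6, y_yeast = 4.
Shadow price of oven time = 6.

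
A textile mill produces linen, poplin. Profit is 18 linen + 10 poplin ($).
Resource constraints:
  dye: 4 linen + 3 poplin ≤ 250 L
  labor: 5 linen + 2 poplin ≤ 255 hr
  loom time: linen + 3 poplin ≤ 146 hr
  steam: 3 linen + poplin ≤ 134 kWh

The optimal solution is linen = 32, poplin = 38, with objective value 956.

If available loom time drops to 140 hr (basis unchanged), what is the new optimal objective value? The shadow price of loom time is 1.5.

Δb = -6, so new z* = 956 + (1.5)·(-6) = 956 − 9 = 947.

947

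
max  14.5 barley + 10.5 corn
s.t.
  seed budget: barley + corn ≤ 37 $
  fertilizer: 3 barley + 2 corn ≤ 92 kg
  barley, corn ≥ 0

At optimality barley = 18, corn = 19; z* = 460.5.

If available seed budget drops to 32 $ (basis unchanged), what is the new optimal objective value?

448

At the optimum: seed budget uses 37 of 37 (binding); fertilizer uses 92 of 92 (binding).
Dual feasibility on the basic columns requires 1·y_seed budget + 3·y_fertilizer = 14.5, 1·y_seed budget + 2·y_fertilizer = 10.5.
This yields shadow prices y_seed budget = 2.5, y_fertilizer = 4.
Δz = y_seed budget·Δb = 2.5 × (-5) = -12.5, so new z* = 460.5 − 12.5 = 448.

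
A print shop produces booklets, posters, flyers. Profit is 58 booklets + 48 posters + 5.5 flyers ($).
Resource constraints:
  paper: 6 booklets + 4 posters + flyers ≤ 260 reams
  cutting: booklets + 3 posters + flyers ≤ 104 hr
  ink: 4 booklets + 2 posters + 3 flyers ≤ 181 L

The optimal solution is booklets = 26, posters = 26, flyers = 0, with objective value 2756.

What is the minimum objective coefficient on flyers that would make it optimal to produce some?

Binding: paper and cutting. Non-binding: ink (25 unused).
By complementary slackness, y = 0 for the non-binding constraint.
Dual feasibility on the basic columns requires 6·y_paper + 1·y_cutting = 58, 4·y_paper + 3·y_cutting = 48.
This yields shadow prices y_paper = 9, y_cutting = 4.
flyers enters the basis when its profit ≥ yᵀa₃ = 9·1 + 4·1 = 13.

13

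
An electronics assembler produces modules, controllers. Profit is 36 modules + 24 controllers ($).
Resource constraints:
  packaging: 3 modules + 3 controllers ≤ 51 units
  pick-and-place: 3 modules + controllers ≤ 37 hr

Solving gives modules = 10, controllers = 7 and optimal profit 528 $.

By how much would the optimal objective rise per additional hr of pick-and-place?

6

Both packaging and pick-and-place are binding at x*.
From A_Bᵀ y = c: 3·y_packaging + 3·y_pick-and-place = 36; 3·y_packaging + 1·y_pick-and-place = 24.
Solving: y_packaging = 6, y_pick-and-place = 6.
Shadow price of pick-and-place = 6.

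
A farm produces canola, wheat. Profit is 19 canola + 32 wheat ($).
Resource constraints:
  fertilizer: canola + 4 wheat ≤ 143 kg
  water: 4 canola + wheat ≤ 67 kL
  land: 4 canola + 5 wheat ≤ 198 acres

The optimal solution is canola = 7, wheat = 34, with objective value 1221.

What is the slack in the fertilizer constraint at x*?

fertilizer used = 1·7 + 4·34 = 143; slack = 143 − 143 = 0.

0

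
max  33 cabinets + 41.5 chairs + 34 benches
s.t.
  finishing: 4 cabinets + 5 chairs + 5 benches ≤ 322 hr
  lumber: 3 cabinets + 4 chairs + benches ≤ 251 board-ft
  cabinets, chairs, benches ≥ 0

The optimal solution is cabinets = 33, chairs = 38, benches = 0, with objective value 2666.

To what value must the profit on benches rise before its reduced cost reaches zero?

At the optimum: finishing uses 322 of 322 (binding); lumber uses 251 of 251 (binding).
Dual feasibility on the basic columns requires 4·y_finishing + 3·y_lumber = 33, 5·y_finishing + 4·y_lumber = 41.5.
This yields shadow prices y_finishing = 7.5, y_lumber = 1.
benches enters the basis when its profit ≥ yᵀa₃ = 7.5·5 + 1·1 = 38.5.

38.5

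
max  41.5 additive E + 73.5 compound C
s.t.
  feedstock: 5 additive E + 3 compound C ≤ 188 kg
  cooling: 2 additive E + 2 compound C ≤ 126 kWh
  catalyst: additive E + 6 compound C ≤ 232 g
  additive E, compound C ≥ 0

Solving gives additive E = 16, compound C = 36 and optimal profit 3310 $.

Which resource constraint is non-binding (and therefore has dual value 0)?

feedstock: 188/188 (binding)
cooling: 104/126 (slack 22)
catalyst: 232/232 (binding)
By complementary slackness, a constraint with positive slack has shadow price 0 → cooling.

cooling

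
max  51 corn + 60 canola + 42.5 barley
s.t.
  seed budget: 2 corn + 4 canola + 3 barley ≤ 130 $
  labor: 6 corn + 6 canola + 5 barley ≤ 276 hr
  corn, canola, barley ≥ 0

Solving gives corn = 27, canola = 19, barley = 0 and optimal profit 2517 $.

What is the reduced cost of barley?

Check each constraint at x*: seed budget 130/130 (tight); labor 276/276 (tight).
Dual feasibility on the basic columns requires 2·y_seed budget + 6·y_labor = 51, 4·y_seed budget + 6·y_labor = 60.
→ y_seed budget = 4.5 and y_labor = 7.
Reduced cost of barley: c₃ − yᵀa₃ = 42.5 − (4.5·3 + 7·5) = 42.5 − 48.5 = -6.

-6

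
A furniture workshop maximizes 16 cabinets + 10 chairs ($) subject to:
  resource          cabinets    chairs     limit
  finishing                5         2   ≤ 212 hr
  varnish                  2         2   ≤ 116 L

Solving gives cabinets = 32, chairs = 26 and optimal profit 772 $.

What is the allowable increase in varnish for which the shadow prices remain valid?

Binding constraints: finishing, varnish. The basis is B = [[5,2],[2,2]] with det 6.
Per unit increase in varnish, x* moves by d = (-0.3333, 0.8333).
The basis stays optimal until cabinets reaches 0; allowable increase = 96 L.

96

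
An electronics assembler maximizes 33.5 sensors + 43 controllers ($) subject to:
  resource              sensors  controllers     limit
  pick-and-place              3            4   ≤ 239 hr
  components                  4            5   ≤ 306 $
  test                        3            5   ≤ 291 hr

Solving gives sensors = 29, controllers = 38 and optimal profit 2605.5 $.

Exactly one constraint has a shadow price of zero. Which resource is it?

pick-and-place: 239/239 (binding)
components: 306/306 (binding)
test: 277/291 (slack 14)
By complementary slackness, a constraint with positive slack has shadow price 0 → test.

test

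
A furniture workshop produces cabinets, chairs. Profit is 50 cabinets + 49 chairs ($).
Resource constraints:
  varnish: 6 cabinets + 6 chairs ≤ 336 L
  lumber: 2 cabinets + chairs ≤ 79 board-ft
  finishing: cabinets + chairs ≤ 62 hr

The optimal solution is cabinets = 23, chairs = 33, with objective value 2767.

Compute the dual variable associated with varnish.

Binding: varnish and lumber. Non-binding: finishing (6 unused).
Slack constraints have shadow price 0 (complementary slackness).
Dual feasibility on the basic columns requires 6·y_varnish + 2·y_lumber = 50, 6·y_varnish + 1·y_lumber = 49.
This yields shadow prices y_varnish = 8, y_lumber = 1.
Shadow price of varnish = 8.

8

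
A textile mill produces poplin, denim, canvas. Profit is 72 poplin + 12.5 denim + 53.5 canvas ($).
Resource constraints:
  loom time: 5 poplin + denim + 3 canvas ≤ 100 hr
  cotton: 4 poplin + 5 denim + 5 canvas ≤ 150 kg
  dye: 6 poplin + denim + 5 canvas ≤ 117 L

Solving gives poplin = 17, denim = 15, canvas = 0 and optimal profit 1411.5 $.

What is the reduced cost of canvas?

At the optimum: loom time uses 100 of 100 (binding); cotton uses 143 of 150 (slack = 7); dye uses 117 of 117 (binding).
Slack constraints have shadow price 0 (complementary slackness).
Dual feasibility on the basic columns requires 5·y_loom time + 6·y_dye = 72, 1·y_loom time + 1·y_dye = 12.5.
Solving: y_loom time = 3, y_dye = 9.5.
Reduced cost of canvas: c₃ − yᵀa₃ = 53.5 − (3·3 + 9.5·5) = 53.5 − 56.5 = -3.

-3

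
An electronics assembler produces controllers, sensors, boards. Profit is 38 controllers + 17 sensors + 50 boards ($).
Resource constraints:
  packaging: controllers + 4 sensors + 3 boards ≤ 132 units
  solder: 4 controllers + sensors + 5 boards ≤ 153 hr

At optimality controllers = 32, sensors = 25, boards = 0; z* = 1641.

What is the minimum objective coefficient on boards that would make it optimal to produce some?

51

Both packaging and solder are binding at x*.
The binding rows give the dual system: 1·y_packaging + 4·y_solder = 38 and 4·y_packaging + 1·y_solder = 17.
This yields shadow prices y_packaging = 2, y_solder = 9.
boards enters the basis when its profit ≥ yᵀa₃ = 2·3 + 9·5 = 51.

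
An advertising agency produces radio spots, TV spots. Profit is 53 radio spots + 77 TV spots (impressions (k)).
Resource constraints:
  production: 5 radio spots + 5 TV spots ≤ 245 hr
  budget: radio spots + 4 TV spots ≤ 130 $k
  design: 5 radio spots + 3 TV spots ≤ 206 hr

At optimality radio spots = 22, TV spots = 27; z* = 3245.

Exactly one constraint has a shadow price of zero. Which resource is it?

design

production: 245/245 (binding)
budget: 130/130 (binding)
design: 191/206 (slack 15)
By complementary slackness, a constraint with positive slack has shadow price 0 → design.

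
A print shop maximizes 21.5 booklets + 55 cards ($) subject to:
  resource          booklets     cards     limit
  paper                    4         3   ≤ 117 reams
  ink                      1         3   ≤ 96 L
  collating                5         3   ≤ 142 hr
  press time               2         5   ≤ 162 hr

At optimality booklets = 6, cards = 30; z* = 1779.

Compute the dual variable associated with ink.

Binding: ink and press time. Non-binding: paper (3 unused), collating (22 unused).
By complementary slackness, y = 0 for the non-binding constraints.
The binding rows give the dual system: 1·y_ink + 2·y_press time = 21.5 and 3·y_ink + 5·y_press time = 55.
→ y_ink = 2.5 and y_press time = 9.5.
Shadow price of ink = 2.5.

2.5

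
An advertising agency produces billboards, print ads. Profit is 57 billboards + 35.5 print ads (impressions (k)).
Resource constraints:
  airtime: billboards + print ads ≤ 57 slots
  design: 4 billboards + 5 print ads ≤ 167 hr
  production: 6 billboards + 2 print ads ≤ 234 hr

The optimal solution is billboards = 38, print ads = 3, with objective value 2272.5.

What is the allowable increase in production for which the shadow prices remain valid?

Binding constraints: design, production. The basis is B = [[4,5],[6,2]] with det -22.
Per unit increase in production, x* moves by d = (0.2273, -0.1818).
The basis stays optimal until print ads reaches 0; allowable increase = 16.5 hr.

16.5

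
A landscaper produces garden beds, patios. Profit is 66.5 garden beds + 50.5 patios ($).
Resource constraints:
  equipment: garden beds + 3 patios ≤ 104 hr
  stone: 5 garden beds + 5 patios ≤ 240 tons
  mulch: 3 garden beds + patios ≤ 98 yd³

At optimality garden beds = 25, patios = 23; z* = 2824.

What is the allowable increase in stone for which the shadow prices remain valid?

12.5

Binding constraints: stone, mulch. The basis is B = [[5,5],[3,1]] with det -10.
Per unit increase in stone, x* moves by d = (-0.1, 0.3).
The basis stays optimal until equipment becomes binding; allowable increase = 12.5 tons.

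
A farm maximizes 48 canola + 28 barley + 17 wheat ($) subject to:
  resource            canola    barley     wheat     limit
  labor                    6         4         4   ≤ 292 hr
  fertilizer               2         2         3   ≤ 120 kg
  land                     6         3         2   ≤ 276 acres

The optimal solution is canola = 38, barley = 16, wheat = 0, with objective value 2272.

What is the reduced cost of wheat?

-7

At the optimum: labor uses 292 of 292 (binding); fertilizer uses 108 of 120 (slack = 12); land uses 276 of 276 (binding).
By complementary slackness, y = 0 for the non-binding constraint.
The binding rows give the dual system: 6·y_labor + 6·y_land = 48 and 4·y_labor + 3·y_land = 28.
This yields shadow prices y_labor = 4, y_land = 4.
Reduced cost of wheat: c₃ − yᵀa₃ = 17 − (4·4 + 4·2) = 17 − 24 = -7.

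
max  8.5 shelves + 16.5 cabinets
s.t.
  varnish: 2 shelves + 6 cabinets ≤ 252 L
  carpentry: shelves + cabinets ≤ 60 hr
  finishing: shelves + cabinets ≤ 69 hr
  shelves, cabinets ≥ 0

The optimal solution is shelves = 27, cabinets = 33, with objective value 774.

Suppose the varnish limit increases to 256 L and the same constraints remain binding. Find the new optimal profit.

782

Check each constraint at x*: varnish 252/252 (tight); carpentry 60/60 (tight); finishing 60/69 (slack 9).
Since finishing is not tight, its dual is 0.
Dual feasibility on the basic columns requires 2·y_varnish + 1·y_carpentry = 8.5, 6·y_varnish + 1·y_carpentry = 16.5.
This yields shadow prices y_varnish = 2, y_carpentry = 4.5.
Δz = y_varnish·Δb = 2 × (4) = 8, so new z* = 774 + 8 = 782.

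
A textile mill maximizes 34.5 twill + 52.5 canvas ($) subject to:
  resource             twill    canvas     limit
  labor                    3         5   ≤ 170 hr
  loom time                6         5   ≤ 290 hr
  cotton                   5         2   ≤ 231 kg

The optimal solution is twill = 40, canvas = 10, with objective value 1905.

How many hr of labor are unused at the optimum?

0

labor used = 3·40 + 5·10 = 170; slack = 170 − 170 = 0.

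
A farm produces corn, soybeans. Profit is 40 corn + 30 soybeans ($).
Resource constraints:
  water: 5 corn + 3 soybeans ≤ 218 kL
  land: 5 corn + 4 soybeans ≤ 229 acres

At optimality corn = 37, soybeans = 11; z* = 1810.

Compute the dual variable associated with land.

6

Both water and land are binding at x*.
Dual feasibility on the basic columns requires 5·y_water + 5·y_land = 40, 3·y_water + 4·y_land = 30.
Solving: y_water = 2, y_land = 6.
Shadow price of land = 6.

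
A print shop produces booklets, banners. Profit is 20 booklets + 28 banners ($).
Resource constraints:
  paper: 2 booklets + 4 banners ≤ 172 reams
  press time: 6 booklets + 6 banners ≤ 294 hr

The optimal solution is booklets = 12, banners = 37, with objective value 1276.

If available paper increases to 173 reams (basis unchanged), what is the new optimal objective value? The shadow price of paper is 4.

Δb = 1, so new z* = 1276 + (4)·(1) = 1276 + 4 = 1280.

1280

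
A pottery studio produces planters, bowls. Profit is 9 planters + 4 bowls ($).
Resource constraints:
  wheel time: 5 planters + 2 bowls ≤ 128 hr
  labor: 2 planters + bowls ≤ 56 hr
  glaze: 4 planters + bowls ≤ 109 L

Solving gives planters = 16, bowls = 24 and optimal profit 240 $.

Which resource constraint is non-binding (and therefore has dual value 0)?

wheel time: 128/128 (binding)
labor: 56/56 (binding)
glaze: 88/109 (slack 21)
By complementary slackness, a constraint with positive slack has shadow price 0 → glaze.

glaze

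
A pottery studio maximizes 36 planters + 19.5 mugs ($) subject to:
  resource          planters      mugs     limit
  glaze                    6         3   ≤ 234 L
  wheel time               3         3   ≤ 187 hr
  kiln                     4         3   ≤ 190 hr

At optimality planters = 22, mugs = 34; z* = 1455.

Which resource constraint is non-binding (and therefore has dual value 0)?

glaze: 234/234 (binding)
wheel time: 168/187 (slack 19)
kiln: 190/190 (binding)
By complementary slackness, a constraint with positive slack has shadow price 0 → wheel time.

wheel time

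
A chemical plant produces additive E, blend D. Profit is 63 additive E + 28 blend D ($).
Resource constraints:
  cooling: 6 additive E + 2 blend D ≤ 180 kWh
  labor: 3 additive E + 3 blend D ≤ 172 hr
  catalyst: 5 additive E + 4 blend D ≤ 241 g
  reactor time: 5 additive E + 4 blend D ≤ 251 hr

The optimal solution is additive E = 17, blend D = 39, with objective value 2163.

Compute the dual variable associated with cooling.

8

At the optimum: cooling uses 180 of 180 (binding); labor uses 168 of 172 (slack = 4); catalyst uses 241 of 241 (binding); reactor time uses 241 of 251 (slack = 10).
By complementary slackness, y = 0 for the non-binding constraints.
From A_Bᵀ y = c: 6·y_cooling + 5·y_catalyst = 63; 2·y_cooling + 4·y_catalyst = 28.
This yields shadow prices y_cooling = 8, y_catalyst = 3.
Shadow price of cooling = 8.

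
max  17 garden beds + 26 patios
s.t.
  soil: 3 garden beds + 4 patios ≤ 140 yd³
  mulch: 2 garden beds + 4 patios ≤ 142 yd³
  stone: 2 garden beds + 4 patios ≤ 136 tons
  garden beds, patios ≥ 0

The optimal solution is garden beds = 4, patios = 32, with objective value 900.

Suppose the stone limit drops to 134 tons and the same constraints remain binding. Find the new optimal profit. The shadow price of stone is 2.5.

895

Δb = -2, so new z* = 900 + (2.5)·(-2) = 900 − 5 = 895.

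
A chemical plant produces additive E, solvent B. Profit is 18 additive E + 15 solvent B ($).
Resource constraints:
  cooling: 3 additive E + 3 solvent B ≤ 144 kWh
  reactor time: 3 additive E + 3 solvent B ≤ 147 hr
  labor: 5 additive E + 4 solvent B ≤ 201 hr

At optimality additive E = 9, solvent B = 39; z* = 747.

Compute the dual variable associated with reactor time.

0

Binding: cooling and labor. Non-binding: reactor time (3 unused).
Slack constraints have shadow price 0 (complementary slackness).
Dual feasibility on the basic columns requires 3·y_cooling + 5·y_labor = 18, 3·y_cooling + 4·y_labor = 15.
→ y_cooling = 1 and y_labor = 3.
Shadow price of reactor time = 0.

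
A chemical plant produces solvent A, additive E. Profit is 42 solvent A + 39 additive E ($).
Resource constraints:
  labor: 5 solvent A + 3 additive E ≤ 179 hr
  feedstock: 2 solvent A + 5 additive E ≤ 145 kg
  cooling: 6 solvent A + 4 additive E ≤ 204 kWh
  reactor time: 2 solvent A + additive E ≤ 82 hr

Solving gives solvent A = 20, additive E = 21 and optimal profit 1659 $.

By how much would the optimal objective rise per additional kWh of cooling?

At the optimum: labor uses 163 of 179 (slack = 16); feedstock uses 145 of 145 (binding); cooling uses 204 of 204 (binding); reactor time uses 61 of 82 (slack = 21).
By complementary slackness, y = 0 for the non-binding constraints.
The binding rows give the dual system: 2·y_feedstock + 6·y_cooling = 42 and 5·y_feedstock + 4·y_cooling = 39.
→ y_feedstock = 3 and y_cooling = 6.
Shadow price of cooling = 6.

6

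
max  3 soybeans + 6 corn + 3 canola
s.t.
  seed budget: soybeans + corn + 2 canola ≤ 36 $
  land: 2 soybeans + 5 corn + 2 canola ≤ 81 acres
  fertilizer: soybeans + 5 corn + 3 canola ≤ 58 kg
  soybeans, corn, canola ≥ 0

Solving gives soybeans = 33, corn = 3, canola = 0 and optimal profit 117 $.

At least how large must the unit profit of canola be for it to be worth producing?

Binding: seed budget and land. Non-binding: fertilizer (10 unused).
Since fertilizer is not tight, its dual is 0.
Dual feasibility on the basic columns requires 1·y_seed budget + 2·y_land = 3, 1·y_seed budget + 5·y_land = 6.
→ y_seed budget = 1 and y_land = 1.
canola enters the basis when its profit ≥ yᵀa₃ = 1·2 + 1·2 = 4.

4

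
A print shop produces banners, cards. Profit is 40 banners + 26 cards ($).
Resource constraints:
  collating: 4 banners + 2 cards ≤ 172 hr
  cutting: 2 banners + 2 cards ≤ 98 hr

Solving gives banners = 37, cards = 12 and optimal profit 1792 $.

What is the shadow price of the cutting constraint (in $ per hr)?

6

Both collating and cutting are binding at x*.
Dual feasibility on the basic columns requires 4·y_collating + 2·y_cutting = 40, 2·y_collating + 2·y_cutting = 26.
→ y_collating = 7 and y_cutting = 6.
Shadow price of cutting = 6.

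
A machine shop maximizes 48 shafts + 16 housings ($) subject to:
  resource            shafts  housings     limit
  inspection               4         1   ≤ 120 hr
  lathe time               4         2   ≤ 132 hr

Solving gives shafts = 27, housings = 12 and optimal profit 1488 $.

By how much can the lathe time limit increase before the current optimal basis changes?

Binding constraints: inspection, lathe time. The basis is B = [[4,1],[4,2]] with det 4.
Per unit increase in lathe time, x* moves by d = (-0.25, 1).
The basis stays optimal until shafts reaches 0; allowable increase = 108 hr.

108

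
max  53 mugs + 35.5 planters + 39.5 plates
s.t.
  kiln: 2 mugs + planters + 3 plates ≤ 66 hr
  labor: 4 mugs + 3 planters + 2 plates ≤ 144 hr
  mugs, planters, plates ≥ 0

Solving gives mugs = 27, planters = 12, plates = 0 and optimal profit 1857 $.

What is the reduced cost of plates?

Both kiln and labor are binding at x*.
Dual feasibility on the basic columns requires 2·y_kiln + 4·y_labor = 53, 1·y_kiln + 3·y_labor = 35.5.
This yields shadow prices y_kiln = 8.5, y_labor = 9.
Reduced cost of plates: c₃ − yᵀa₃ = 39.5 − (8.5·3 + 9·2) = 39.5 − 43.5 = -4.

-4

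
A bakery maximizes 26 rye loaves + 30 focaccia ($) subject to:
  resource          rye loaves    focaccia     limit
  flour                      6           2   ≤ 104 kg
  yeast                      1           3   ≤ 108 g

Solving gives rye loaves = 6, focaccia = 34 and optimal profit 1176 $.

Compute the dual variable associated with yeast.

8

Check each constraint at x*: flour 104/104 (tight); yeast 108/108 (tight).
The binding rows give the dual system: 6·y_flour + 1·y_yeast = 26 and 2·y_flour + 3·y_yeast = 30.
Solving: y_flour = 3, y_yeast = 8.
Shadow price of yeast = 8.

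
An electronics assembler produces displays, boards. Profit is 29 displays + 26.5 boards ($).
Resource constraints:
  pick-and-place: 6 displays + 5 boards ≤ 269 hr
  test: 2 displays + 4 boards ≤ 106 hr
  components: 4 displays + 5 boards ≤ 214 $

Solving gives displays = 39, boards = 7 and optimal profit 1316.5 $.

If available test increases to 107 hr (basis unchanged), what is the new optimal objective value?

At the optimum: pick-and-place uses 269 of 269 (binding); test uses 106 of 106 (binding); components uses 191 of 214 (slack = 23).
By complementary slackness, y = 0 for the non-binding constraint.
The binding rows give the dual system: 6·y_pick-and-place + 2·y_test = 29 and 5·y_pick-and-place + 4·y_test = 26.5.
This yields shadow prices y_pick-and-place = 4.5, y_test = 1.
Δz = y_test·Δb = 1 × (1) = 1, so new z* = 1316.5 + 1 = 1317.5.

1317.5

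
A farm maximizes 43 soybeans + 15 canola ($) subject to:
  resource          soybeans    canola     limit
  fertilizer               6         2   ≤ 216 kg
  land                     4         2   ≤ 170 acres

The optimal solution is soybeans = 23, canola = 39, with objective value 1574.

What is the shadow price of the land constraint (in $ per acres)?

Both fertilizer and land are binding at x*.
The binding rows give the dual system: 6·y_fertilizer + 4·y_land = 43 and 2·y_fertilizer + 2·y_land = 15.
→ y_fertilizer = 6.5 and y_land = 1.
Shadow price of land = 1.

1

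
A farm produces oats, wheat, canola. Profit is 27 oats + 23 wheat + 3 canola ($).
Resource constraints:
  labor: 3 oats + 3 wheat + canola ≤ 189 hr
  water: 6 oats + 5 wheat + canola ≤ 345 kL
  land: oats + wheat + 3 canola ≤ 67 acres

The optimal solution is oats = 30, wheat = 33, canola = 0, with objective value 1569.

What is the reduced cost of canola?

Check each constraint at x*: labor 189/189 (tight); water 345/345 (tight); land 63/67 (slack 4).
By complementary slackness, y = 0 for the non-binding constraint.
Dual feasibility on the basic columns requires 3·y_labor + 6·y_water = 27, 3·y_labor + 5·y_water = 23.
This yields shadow prices y_labor = 1, y_water = 4.
Reduced cost of canola: c₃ − yᵀa₃ = 3 − (1·1 + 4·1) = 3 − 5 = -2.

-2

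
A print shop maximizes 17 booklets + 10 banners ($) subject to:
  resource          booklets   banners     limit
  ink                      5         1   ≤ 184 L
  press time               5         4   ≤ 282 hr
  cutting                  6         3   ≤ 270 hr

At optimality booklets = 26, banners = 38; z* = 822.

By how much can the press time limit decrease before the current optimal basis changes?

16

Binding constraints: press time, cutting. The basis is B = [[5,4],[6,3]] with det -9.
Per unit decrease in press time, x* moves by d = (0.3333, -0.6667).
The basis stays optimal until ink becomes binding; allowable decrease = 16 hr.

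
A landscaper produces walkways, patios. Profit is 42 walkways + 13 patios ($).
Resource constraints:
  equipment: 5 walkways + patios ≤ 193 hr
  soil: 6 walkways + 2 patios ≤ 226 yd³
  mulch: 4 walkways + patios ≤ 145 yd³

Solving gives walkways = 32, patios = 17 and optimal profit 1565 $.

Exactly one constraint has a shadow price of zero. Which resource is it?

equipment: 177/193 (slack 16)
soil: 226/226 (binding)
mulch: 145/145 (binding)
By complementary slackness, a constraint with positive slack has shadow price 0 → equipment.

equipment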